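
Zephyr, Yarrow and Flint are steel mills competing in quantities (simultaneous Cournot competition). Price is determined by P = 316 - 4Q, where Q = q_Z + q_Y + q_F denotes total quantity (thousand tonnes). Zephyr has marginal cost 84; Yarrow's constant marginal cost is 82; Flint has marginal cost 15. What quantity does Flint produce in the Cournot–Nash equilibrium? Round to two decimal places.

Zephyr's profit: π_Z = (316 - 4Q)q_Z - (84q_Z). Setting ∂π_Z/∂q_Z = 0: 232 - 8q_Z - 4(q_Y + q_F) = 0.
Yarrow's profit: π_Y = (316 - 4Q)q_Y - (82q_Y). Setting ∂π_Y/∂q_Y = 0: 234 - 8q_Y - 4(q_Z + q_F) = 0.
Flint's profit: π_F = (316 - 4Q)q_F - (15q_F). Setting ∂π_F/∂q_F = 0: 301 - 8q_F - 4(q_Z + q_Y) = 0.
Adding the 3 conditions: 767 − 8Q − 8Q = 0, i.e. Q = 767/16.
Back-substituting: q_Z = (232 − 767/4)/4 = 161/16, q_Y = (234 − 767/4)/4 = 169/16, q_F = (301 − 767/4)/4 = 437/16.

27.31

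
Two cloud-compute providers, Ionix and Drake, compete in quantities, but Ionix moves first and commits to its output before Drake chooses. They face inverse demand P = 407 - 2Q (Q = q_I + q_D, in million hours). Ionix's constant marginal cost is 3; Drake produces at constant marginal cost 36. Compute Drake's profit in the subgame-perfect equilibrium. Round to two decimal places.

2907.03

The follower Drake best-responds to any q_I: π_D = (407 - 2Q)q_D - 36q_D.
Follower FOC: 371 - 2q_I - 4q_D = 0, so q_D(q_I) = (371 - 2q_I)/4.
The leader anticipates this reaction. Substituting into P = 407 - 2Q gives P = 443/2 - q_I, so π_I = (443/2 - q_I)q_I - 3q_I.
Leader FOC: 437/2 - 2q_I = 0, so q_I = 437/4.
Then q_D = (371 - 2·(437/4))/4 = 305/8.
Price P = 407 - 2·(1179/8) = 449/4.
Drake's profit: (449/4 - 36)·(305/8) = 2907.0313.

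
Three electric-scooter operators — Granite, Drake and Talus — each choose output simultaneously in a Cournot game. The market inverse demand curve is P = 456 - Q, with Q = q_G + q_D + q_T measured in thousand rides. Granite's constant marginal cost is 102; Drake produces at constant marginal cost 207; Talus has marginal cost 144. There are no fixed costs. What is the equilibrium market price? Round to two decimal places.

Granite's profit: π_G = (456 - Q)q_G - (102q_G). Setting ∂π_G/∂q_G = 0: 354 - 2q_G - (q_D + q_T) = 0.
Drake's profit: π_D = (456 - Q)q_D - (207q_D). Setting ∂π_D/∂q_D = 0: 249 - 2q_D - (q_G + q_T) = 0.
Talus's first-order condition: 312 - 2q_T - (q_G + q_D) = 0.
Summing all 3 equations gives 915 − 4Q = 0, hence Q = 915/4.
Back-substituting: q_G = (354 − 915/4) = 501/4, q_D = (249 − 915/4) = 81/4, q_T = (312 − 915/4) = 333/4.
Total output Q = 915/4, so price P = 456 - 915/4 = 909/4.

227.25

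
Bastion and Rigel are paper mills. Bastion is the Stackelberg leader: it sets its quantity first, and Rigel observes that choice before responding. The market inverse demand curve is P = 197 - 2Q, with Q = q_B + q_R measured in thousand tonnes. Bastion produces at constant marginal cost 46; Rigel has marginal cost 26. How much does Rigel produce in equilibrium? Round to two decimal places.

The follower Rigel best-responds to any q_B: π_R = (197 - 2Q)q_R - 26q_R.
Follower FOC: 171 - 2q_B - 4q_R = 0, so q_R(q_B) = (171 - 2q_B)/4.
The leader anticipates this reaction. Substituting into P = 197 - 2Q gives P = 223/2 - q_B, so π_B = (223/2 - q_B)q_B - 46q_B.
Leader FOC: 131/2 - 2q_B = 0, so q_B = 131/4.
Then q_R = (171 - 2·(131/4))/4 = 211/8.

26.38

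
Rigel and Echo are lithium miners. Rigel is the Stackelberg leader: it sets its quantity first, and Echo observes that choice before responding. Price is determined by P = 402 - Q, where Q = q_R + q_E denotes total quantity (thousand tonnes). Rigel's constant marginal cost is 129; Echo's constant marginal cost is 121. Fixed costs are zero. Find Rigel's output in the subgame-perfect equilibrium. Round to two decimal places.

132.50

The follower Echo best-responds to any q_R: π_E = (402 - Q)q_E - 121q_E.
Follower FOC: 281 - q_R - 2q_E = 0, so q_E(q_R) = (281 - q_R)/2.
Rigel substitutes q_E(q_R) into its own profit: π_R = q_R(402 - q_R - (281 - q_R)/2) - 129q_R = (523/2 - (1/2)q_R)q_R - 129q_R.
Leader FOC: 265/2 - q_R = 0, so q_R = 265/2.
Then q_E = (281 - 265/2)/2 = 297/4.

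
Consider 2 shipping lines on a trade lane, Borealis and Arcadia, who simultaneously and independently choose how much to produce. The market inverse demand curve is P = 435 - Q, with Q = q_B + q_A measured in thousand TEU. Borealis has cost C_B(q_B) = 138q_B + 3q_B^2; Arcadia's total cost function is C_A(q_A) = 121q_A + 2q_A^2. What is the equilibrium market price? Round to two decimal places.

Borealis's profit: π_B = (435 - Q)q_B - (138q_B + 3q_B²). Setting ∂π_B/∂q_B = 0: 297 - 8q_B - (q_A) = 0.
Arcadia's profit: π_A = (435 - Q)q_A - (121q_A + 2q_A²). Setting ∂π_A/∂q_A = 0: 314 - 6q_A - (q_B) = 0.
So q_B = (297 - q_A)/8 and q_A = (314 - q_B)/6.
Substituting one into the other gives q_B = 1468/47 and q_A = 47.1277.
Total output Q = 78.3617, so price P = 435 - 78.3617 = 356.6383.

356.64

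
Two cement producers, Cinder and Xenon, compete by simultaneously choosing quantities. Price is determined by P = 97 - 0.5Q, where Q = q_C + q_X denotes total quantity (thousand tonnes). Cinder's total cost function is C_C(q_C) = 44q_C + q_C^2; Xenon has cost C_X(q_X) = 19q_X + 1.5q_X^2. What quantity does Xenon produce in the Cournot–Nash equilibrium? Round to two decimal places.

17.66

Cinder's profit: π_C = (97 - 0.5Q)q_C - (44q_C + q_C²). Setting ∂π_C/∂q_C = 0: 53 - 3q_C - (1/2)(q_X) = 0.
Xenon's profit: π_X = (97 - 0.5Q)q_X - (19q_X + (3/2)q_X²). Setting ∂π_X/∂q_X = 0: 78 - 4q_X - (1/2)(q_C) = 0.
Best responses: q_C = (53 - (1/2)q_X)/3, q_X = (78 - (1/2)q_C)/4.
Substituting one into the other gives q_C = 692/47 and q_X = 830/47.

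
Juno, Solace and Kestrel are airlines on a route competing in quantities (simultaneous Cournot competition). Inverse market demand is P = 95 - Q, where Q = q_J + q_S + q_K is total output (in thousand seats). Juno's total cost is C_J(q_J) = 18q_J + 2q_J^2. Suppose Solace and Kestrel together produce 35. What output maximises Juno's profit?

With rivals' combined output fixed at 35, Juno's profit is π_J = (95 - 35 - q_J)q_J - (18q_J + 2q_J²) = (60 - q_J)q_J - (18q_J + 2q_J²).
∂π_J/∂q_J = 42 - 6q_J = 0, so q_J = 7.

7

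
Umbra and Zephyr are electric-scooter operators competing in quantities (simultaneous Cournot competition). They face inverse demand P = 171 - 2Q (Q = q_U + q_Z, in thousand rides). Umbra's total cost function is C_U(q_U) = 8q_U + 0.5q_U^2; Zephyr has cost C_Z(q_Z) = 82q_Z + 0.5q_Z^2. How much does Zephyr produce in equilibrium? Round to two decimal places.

5.67

Umbra's profit: π_U = (171 - 2Q)q_U - (8q_U + (1/2)q_U²). Setting ∂π_U/∂q_U = 0: 163 - 5q_U - 2(q_Z) = 0.
Zephyr's profit: π_Z = (171 - 2Q)q_Z - (82q_Z + (1/2)q_Z²). Setting ∂π_Z/∂q_Z = 0: 89 - 5q_Z - 2(q_U) = 0.
Best responses: q_U = (163 - 2q_Z)/5, q_Z = (89 - 2q_U)/5.
Substituting one into the other gives q_U = 91/3 and q_Z = 17/3.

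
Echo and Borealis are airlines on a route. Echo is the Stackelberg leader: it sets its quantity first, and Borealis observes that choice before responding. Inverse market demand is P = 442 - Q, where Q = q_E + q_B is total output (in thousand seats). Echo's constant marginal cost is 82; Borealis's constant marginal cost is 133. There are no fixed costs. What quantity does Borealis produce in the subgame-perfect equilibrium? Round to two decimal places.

Solve by backward induction. Given q_E, the follower Borealis maximises π_B = (442 - q_E - q_B)q_B - 133q_B.
Follower FOC: 309 - q_E - 2q_B = 0, so q_B(q_E) = (309 - q_E)/2.
The leader anticipates this reaction. Substituting into P = 442 - Q gives P = 575/2 - (1/2)q_E, so π_E = (575/2 - (1/2)q_E)q_E - 82q_E.
Maximising: ∂π_E/∂q_E = 411/2 - q_E = 0, giving q_E = 411/2.
Then q_B = (309 - 411/2)/2 = 207/4.

51.75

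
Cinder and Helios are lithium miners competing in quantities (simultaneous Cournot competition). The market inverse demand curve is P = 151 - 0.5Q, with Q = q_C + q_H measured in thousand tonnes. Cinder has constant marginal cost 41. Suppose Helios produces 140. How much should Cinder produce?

40

With the rival's output fixed at 140, Cinder's profit is π_C = (151 - (1/2)·140 - (1/2)q_C)q_C - (41q_C) = (81 - (1/2)q_C)q_C - (41q_C).
∂π_C/∂q_C = 40 - q_C = 0, so q_C = 40.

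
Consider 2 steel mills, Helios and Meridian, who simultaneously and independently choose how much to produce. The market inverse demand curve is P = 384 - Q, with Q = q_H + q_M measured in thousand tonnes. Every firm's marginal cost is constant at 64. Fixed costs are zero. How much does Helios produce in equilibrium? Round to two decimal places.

Each firm earns π_i = (384 - Q)q_i - 64q_i.
Setting ∂π_i/∂q_i = 0 with rivals' quantities fixed: 320 - 2q_i - q_j = 0.
By symmetry each firm produces the same amount; substituting q_j = q_i yields q_i = 320/3.

106.67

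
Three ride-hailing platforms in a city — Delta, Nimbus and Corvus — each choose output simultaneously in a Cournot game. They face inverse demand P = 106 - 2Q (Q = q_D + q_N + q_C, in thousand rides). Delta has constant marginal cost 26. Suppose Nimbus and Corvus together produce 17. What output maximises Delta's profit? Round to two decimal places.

11.50

With rivals' combined output fixed at 17, Delta's profit is π_D = (106 - 2·17 - 2q_D)q_D - (26q_D) = (72 - 2q_D)q_D - (26q_D).
∂π_D/∂q_D = 46 - 4q_D = 0, so q_D = 23/2.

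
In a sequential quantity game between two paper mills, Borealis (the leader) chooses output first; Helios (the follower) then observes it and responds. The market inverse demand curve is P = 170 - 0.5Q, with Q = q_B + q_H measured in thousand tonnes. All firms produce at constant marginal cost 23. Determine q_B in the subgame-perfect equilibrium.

Solve by backward induction. Given q_B, the follower Helios maximises π_H = (170 - (1/2)q_B - (1/2)q_H)q_H - 23q_H.
Setting the follower's marginal profit to zero, 147 - (1/2)q_B - q_H = 0, i.e. q_H = (147 - (1/2)q_B).
Borealis substitutes q_H(q_B) into its own profit: π_B = q_B(170 - (1/2)q_B - (147 - (1/2)q_B)/2) - 23q_B = (193/2 - (1/4)q_B)q_B - 23q_B.
Leader FOC: 147/2 - (1/2)q_B = 0, so q_B = 147.
Then q_H = (147 - (1/2)·147) = 147/2.

147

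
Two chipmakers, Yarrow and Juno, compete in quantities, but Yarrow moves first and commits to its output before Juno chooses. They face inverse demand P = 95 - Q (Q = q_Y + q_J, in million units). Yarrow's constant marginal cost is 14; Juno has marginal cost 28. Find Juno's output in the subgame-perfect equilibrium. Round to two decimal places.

The follower Juno best-responds to any q_Y: π_J = (95 - Q)q_J - 28q_J.
Setting the follower's marginal profit to zero, 67 - q_Y - 2q_J = 0, i.e. q_J = (67 - q_Y)/2.
Yarrow substitutes q_J(q_Y) into its own profit: π_Y = q_Y(95 - q_Y - (67 - q_Y)/2) - 14q_Y = (123/2 - (1/2)q_Y)q_Y - 14q_Y.
Maximising: ∂π_Y/∂q_Y = 95/2 - q_Y = 0, giving q_Y = 95/2.
Then q_J = (67 - 95/2)/2 = 39/4.

9.75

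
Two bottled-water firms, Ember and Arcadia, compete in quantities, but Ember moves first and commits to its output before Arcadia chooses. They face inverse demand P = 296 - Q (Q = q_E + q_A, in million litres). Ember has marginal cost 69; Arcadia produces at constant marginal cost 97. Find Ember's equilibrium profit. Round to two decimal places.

The follower Arcadia best-responds to any q_E: π_A = (296 - Q)q_A - 97q_A.
Setting the follower's marginal profit to zero, 199 - q_E - 2q_A = 0, i.e. q_A = (199 - q_E)/2.
Ember substitutes q_A(q_E) into its own profit: π_E = q_E(296 - q_E - (199 - q_E)/2) - 69q_E = (393/2 - (1/2)q_E)q_E - 69q_E.
Maximising: ∂π_E/∂q_E = 255/2 - q_E = 0, giving q_E = 255/2.
Then q_A = (199 - 255/2)/2 = 143/4.
Price P = 296 - 653/4 = 531/4.
Ember's profit: (531/4 - 69)·(255/2) = 8128.1250.

8128.13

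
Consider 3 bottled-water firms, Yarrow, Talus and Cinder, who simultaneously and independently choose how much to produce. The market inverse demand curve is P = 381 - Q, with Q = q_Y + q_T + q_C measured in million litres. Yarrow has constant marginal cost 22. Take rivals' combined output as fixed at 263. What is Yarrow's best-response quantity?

With rivals' combined output fixed at 263, Yarrow's profit is π_Y = (381 - 263 - q_Y)q_Y - (22q_Y) = (118 - q_Y)q_Y - (22q_Y).
∂π_Y/∂q_Y = 96 - 2q_Y = 0, so q_Y = 48.

48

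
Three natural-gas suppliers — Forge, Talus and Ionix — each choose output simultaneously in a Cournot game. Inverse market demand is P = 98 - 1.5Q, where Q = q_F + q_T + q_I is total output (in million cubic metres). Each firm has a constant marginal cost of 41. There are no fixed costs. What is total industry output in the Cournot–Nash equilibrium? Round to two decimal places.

28.50

Each firm earns π_i = (98 - 1.5Q)q_i - 41q_i.
Setting ∂π_i/∂q_i = 0 with rivals' quantities fixed: 57 - 3q_i - (3/2)·Σ_{j≠i} q_j = 0.
With identical firms every q_j equals q_i, so Σ_{j≠i} q_j = 2q_i and 57 = 6q_i, giving q_i = 19/2.
Total output Q = 19/2 + 19/2 + 19/2 = 57/2.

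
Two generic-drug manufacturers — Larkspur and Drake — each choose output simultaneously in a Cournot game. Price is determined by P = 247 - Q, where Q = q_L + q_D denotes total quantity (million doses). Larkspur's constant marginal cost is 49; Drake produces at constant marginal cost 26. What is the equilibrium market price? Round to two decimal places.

107.33

Larkspur's profit: π_L = (247 - Q)q_L - (49q_L). Setting ∂π_L/∂q_L = 0: 198 - 2q_L - (q_D) = 0.
Drake's profit: π_D = (247 - Q)q_D - (26q_D). Setting ∂π_D/∂q_D = 0: 221 - 2q_D - (q_L) = 0.
Rearranging gives the reaction functions q_L = (198 - q_D)/2 and q_D = (221 - q_L)/2.
Solving the pair: q_L = 175/3, q_D = 244/3.
Total output Q = 419/3, so price P = 247 - 419/3 = 322/3.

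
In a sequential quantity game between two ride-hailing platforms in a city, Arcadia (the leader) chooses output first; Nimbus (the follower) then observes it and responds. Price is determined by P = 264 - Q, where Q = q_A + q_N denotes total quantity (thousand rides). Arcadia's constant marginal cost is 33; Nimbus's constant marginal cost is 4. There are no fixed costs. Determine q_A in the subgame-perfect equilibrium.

101

Solve by backward induction. Given q_A, the follower Nimbus maximises π_N = (264 - q_A - q_N)q_N - 4q_N.
Setting the follower's marginal profit to zero, 260 - q_A - 2q_N = 0, i.e. q_N = (260 - q_A)/2.
The leader anticipates this reaction. Substituting into P = 264 - Q gives P = 134 - (1/2)q_A, so π_A = (134 - (1/2)q_A)q_A - 33q_A.
The leader's first-order condition 101 - q_A = 0 yields q_A = 101.
Then q_N = (260 - 101)/2 = 159/2.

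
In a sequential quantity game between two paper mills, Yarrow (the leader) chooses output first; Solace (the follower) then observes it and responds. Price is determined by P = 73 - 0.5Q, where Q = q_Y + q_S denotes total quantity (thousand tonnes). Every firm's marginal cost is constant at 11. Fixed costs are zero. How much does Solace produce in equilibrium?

The follower Solace best-responds to any q_Y: π_S = (73 - 0.5Q)q_S - 11q_S.
Follower FOC: 62 - (1/2)q_Y - q_S = 0, so q_S(q_Y) = (62 - (1/2)q_Y).
The leader anticipates this reaction. Substituting into P = 73 - 0.5Q gives P = 42 - (1/4)q_Y, so π_Y = (42 - (1/4)q_Y)q_Y - 11q_Y.
Maximising: ∂π_Y/∂q_Y = 31 - (1/2)q_Y = 0, giving q_Y = 62.
Then q_S = (62 - (1/2)·62) = 31.

31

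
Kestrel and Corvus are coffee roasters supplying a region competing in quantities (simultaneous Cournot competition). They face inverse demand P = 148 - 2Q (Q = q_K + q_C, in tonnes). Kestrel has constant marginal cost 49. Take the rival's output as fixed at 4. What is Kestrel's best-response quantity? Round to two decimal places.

With the rival's output fixed at 4, Kestrel's profit is π_K = (148 - 2·4 - 2q_K)q_K - (49q_K) = (140 - 2q_K)q_K - (49q_K).
∂π_K/∂q_K = 91 - 4q_K = 0, so q_K = 91/4.

22.75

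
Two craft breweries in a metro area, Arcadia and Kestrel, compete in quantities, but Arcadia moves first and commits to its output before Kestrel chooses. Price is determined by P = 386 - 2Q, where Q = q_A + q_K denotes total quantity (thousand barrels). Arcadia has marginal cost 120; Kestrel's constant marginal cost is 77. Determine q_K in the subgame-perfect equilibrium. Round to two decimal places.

Solve by backward induction. Given q_A, the follower Kestrel maximises π_K = (386 - 2q_A - 2q_K)q_K - 77q_K.
Setting the follower's marginal profit to zero, 309 - 2q_A - 4q_K = 0, i.e. q_K = (309 - 2q_A)/4.
Arcadia substitutes q_K(q_A) into its own profit: π_A = q_A(386 - 2q_A - (309 - 2q_A)/2) - 120q_A = (463/2 - q_A)q_A - 120q_A.
The leader's first-order condition 223/2 - 2q_A = 0 yields q_A = 223/4.
Then q_K = (309 - 2·(223/4))/4 = 395/8.

49.38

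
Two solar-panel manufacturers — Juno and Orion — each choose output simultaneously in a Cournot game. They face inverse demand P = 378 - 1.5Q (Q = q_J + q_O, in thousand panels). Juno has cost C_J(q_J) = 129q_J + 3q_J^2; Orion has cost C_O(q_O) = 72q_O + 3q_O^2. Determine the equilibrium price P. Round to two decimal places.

Juno's profit: π_J = (378 - 1.5Q)q_J - (129q_J + 3q_J²). Setting ∂π_J/∂q_J = 0: 249 - 9q_J - (3/2)(q_O) = 0.
Orion's profit: π_O = (378 - 1.5Q)q_O - (72q_O + 3q_O²). Setting ∂π_O/∂q_O = 0: 306 - 9q_O - (3/2)(q_J) = 0.
So q_J = (249 - (3/2)q_O)/9 and q_O = (306 - (3/2)q_J)/9.
Substituting one into the other gives q_J = 792/35 and q_O = 1058/35.
Total output Q = 370/7, so price P = 378 - (3/2)·(370/7) = 298.7143.

298.71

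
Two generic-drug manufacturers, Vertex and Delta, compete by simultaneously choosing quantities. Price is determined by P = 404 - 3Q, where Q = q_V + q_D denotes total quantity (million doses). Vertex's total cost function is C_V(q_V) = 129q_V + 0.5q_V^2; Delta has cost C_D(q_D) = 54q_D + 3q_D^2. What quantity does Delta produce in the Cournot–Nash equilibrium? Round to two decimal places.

21.67

Vertex's profit: π_V = (404 - 3Q)q_V - (129q_V + (1/2)q_V²). Setting ∂π_V/∂q_V = 0: 275 - 7q_V - 3(q_D) = 0.
Delta's first-order condition: 350 - 12q_D - 3(q_V) = 0.
Best responses: q_V = (275 - 3q_D)/7, q_D = (350 - 3q_V)/12.
Substituting one into the other gives q_V = 30 and q_D = 65/3.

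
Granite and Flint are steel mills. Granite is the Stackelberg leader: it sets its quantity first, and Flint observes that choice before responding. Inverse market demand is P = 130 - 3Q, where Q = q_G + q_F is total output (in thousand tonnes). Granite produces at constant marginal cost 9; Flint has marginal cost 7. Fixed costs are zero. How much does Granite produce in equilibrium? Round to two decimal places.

Solve by backward induction. Given q_G, the follower Flint maximises π_F = (130 - 3q_G - 3q_F)q_F - 7q_F.
Setting the follower's marginal profit to zero, 123 - 3q_G - 6q_F = 0, i.e. q_F = (123 - 3q_G)/6.
The leader anticipates this reaction. Substituting into P = 130 - 3Q gives P = 137/2 - (3/2)q_G, so π_G = (137/2 - (3/2)q_G)q_G - 9q_G.
The leader's first-order condition 119/2 - 3q_G = 0 yields q_G = 119/6.
Then q_F = (123 - 3·(119/6))/6 = 127/12.

19.83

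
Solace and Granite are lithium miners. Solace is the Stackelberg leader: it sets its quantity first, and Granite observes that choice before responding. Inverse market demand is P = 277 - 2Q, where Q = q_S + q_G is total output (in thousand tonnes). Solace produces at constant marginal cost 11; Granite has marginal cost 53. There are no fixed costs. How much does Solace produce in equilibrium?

77

The follower Granite best-responds to any q_S: π_G = (277 - 2Q)q_G - 53q_G.
Follower FOC: 224 - 2q_S - 4q_G = 0, so q_G(q_S) = (224 - 2q_S)/4.
The leader anticipates this reaction. Substituting into P = 277 - 2Q gives P = 165 - q_S, so π_S = (165 - q_S)q_S - 11q_S.
Leader FOC: 154 - 2q_S = 0, so q_S = 77.
Then q_G = (224 - 2·77)/4 = 35/2.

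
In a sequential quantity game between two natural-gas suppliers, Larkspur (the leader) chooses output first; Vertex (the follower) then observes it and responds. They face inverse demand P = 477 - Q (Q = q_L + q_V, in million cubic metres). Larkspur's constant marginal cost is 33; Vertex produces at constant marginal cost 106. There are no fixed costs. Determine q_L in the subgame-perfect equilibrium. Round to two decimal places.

258.50

The follower Vertex best-responds to any q_L: π_V = (477 - Q)q_V - 106q_V.
Follower FOC: 371 - q_L - 2q_V = 0, so q_V(q_L) = (371 - q_L)/2.
The leader anticipates this reaction. Substituting into P = 477 - Q gives P = 583/2 - (1/2)q_L, so π_L = (583/2 - (1/2)q_L)q_L - 33q_L.
The leader's first-order condition 517/2 - q_L = 0 yields q_L = 517/2.
Then q_V = (371 - 517/2)/2 = 225/4.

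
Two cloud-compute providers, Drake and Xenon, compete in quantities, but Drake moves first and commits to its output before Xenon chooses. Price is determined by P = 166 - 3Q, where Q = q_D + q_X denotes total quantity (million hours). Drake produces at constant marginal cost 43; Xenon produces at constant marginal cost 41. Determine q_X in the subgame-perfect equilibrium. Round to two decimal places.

10.75

Solve by backward induction. Given q_D, the follower Xenon maximises π_X = (166 - 3q_D - 3q_X)q_X - 41q_X.
Setting the follower's marginal profit to zero, 125 - 3q_D - 6q_X = 0, i.e. q_X = (125 - 3q_D)/6.
Drake substitutes q_X(q_D) into its own profit: π_D = q_D(166 - 3q_D - (125 - 3q_D)/2) - 43q_D = (207/2 - (3/2)q_D)q_D - 43q_D.
Leader FOC: 121/2 - 3q_D = 0, so q_D = 121/6.
Then q_X = (125 - 3·(121/6))/6 = 43/4.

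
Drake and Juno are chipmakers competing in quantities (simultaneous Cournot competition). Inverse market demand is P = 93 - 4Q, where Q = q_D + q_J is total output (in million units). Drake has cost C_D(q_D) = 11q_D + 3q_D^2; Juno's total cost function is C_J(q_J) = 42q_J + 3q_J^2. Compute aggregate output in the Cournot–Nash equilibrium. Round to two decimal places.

Drake's profit: π_D = (93 - 4Q)q_D - (11q_D + 3q_D²). Setting ∂π_D/∂q_D = 0: 82 - 14q_D - 4(q_J) = 0.
Juno's first-order condition: 51 - 14q_J - 4(q_D) = 0.
Rearranging gives the reaction functions q_D = (82 - 4q_J)/14 and q_J = (51 - 4q_D)/14.
Substituting one into the other gives q_D = 236/45 and q_J = 193/90.
Total output Q = 236/45 + 193/90 = 133/18.

7.39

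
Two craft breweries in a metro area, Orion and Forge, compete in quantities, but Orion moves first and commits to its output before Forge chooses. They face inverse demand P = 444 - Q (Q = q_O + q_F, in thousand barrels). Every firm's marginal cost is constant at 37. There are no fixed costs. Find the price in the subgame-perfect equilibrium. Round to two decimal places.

Solve by backward induction. Given q_O, the follower Forge maximises π_F = (444 - q_O - q_F)q_F - 37q_F.
Setting the follower's marginal profit to zero, 407 - q_O - 2q_F = 0, i.e. q_F = (407 - q_O)/2.
The leader anticipates this reaction. Substituting into P = 444 - Q gives P = 481/2 - (1/2)q_O, so π_O = (481/2 - (1/2)q_O)q_O - 37q_O.
The leader's first-order condition 407/2 - q_O = 0 yields q_O = 407/2.
Then q_F = (407 - 407/2)/2 = 407/4.
Total output Q = 1221/4, so price P = 444 - 1221/4 = 555/4.

138.75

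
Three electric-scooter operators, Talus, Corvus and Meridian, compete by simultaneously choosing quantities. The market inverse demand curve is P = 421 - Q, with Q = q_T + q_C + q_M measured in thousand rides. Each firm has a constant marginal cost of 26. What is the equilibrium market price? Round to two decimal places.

124.75

Each firm earns π_i = (421 - Q)q_i - 26q_i.
First-order condition (treating rivals' output as given): 395 - 2q_i - Σ_{j≠i} q_j = 0.
By symmetry each firm produces the same amount; substituting Σ_{j≠i} q_j = 2q_i yields q_i = 395/4.
Total output Q = 1185/4, so price P = 421 - 1185/4 = 499/4.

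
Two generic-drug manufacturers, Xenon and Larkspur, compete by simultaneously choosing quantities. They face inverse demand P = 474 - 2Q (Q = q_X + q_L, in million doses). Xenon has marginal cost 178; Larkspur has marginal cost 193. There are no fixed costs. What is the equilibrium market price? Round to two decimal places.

Xenon's profit: π_X = (474 - 2Q)q_X - (178q_X). Setting ∂π_X/∂q_X = 0: 296 - 4q_X - 2(q_L) = 0.
Larkspur's first-order condition: 281 - 4q_L - 2(q_X) = 0.
Best responses: q_X = (296 - 2q_L)/4, q_L = (281 - 2q_X)/4.
Substituting one into the other gives q_X = 311/6 and q_L = 133/3.
Total output Q = 577/6, so price P = 474 - 2·(577/6) = 845/3.

281.67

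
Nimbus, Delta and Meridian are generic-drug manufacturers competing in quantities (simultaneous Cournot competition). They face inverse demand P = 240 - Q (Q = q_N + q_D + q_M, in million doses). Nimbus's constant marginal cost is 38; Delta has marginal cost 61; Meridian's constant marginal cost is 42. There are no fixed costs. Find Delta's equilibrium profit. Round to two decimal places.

1173.06

Nimbus's profit: π_N = (240 - Q)q_N - (38q_N). Setting ∂π_N/∂q_N = 0: 202 - 2q_N - (q_D + q_M) = 0.
Delta's profit: π_D = (240 - Q)q_D - (61q_D). Setting ∂π_D/∂q_D = 0: 179 - 2q_D - (q_N + q_M) = 0.
Meridian's profit: π_M = (240 - Q)q_M - (42q_M). Setting ∂π_M/∂q_M = 0: 198 - 2q_M - (q_N + q_D) = 0.
Summing all 3 equations gives 579 − 4Q = 0, hence Q = 579/4.
Back-substituting: q_N = (202 − 579/4) = 229/4, q_D = (179 − 579/4) = 137/4, q_M = (198 − 579/4) = 213/4.
Price P = 240 - 579/4 = 381/4.
Delta's profit: (381/4 - 61)·(137/4) = 1173.0625.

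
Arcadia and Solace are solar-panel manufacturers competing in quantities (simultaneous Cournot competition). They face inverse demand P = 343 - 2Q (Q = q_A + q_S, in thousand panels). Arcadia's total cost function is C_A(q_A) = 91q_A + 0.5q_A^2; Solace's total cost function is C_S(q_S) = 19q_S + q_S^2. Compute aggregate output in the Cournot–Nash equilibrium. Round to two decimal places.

76.15

Arcadia's profit: π_A = (343 - 2Q)q_A - (91q_A + (1/2)q_A²). Setting ∂π_A/∂q_A = 0: 252 - 5q_A - 2(q_S) = 0.
Solace's profit: π_S = (343 - 2Q)q_S - (19q_S + q_S²). Setting ∂π_S/∂q_S = 0: 324 - 6q_S - 2(q_A) = 0.
Rearranging gives the reaction functions q_A = (252 - 2q_S)/5 and q_S = (324 - 2q_A)/6.
Solving the pair: q_A = 432/13, q_S = 558/13.
Total output Q = 432/13 + 558/13 = 990/13.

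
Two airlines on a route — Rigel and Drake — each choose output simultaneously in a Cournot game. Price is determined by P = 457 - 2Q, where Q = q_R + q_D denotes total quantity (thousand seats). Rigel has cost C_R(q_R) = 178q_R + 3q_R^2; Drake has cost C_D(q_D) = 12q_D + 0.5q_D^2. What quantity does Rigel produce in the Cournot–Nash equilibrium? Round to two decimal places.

10.98

Rigel's profit: π_R = (457 - 2Q)q_R - (178q_R + 3q_R²). Setting ∂π_R/∂q_R = 0: 279 - 10q_R - 2(q_D) = 0.
Drake's profit: π_D = (457 - 2Q)q_D - (12q_D + (1/2)q_D²). Setting ∂π_D/∂q_D = 0: 445 - 5q_D - 2(q_R) = 0.
So q_R = (279 - 2q_D)/10 and q_D = (445 - 2q_R)/5.
Substituting one into the other gives q_R = 505/46 and q_D = 1946/23.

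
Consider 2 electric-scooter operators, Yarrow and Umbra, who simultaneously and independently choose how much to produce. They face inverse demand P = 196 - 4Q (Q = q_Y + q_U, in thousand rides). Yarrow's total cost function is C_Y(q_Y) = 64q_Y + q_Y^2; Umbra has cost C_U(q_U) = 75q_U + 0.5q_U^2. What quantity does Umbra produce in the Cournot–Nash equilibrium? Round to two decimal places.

9.22

Yarrow's profit: π_Y = (196 - 4Q)q_Y - (64q_Y + q_Y²). Setting ∂π_Y/∂q_Y = 0: 132 - 10q_Y - 4(q_U) = 0.
Umbra's profit: π_U = (196 - 4Q)q_U - (75q_U + (1/2)q_U²). Setting ∂π_U/∂q_U = 0: 121 - 9q_U - 4(q_Y) = 0.
Rearranging gives the reaction functions q_Y = (132 - 4q_U)/10 and q_U = (121 - 4q_Y)/9.
Substituting one into the other gives q_Y = 352/37 and q_U = 341/37.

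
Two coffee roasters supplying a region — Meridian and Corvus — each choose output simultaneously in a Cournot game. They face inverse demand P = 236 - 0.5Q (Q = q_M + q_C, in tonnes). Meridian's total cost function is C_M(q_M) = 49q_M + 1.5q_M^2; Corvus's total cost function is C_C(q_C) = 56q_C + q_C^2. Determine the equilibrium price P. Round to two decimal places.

189.30

Meridian's profit: π_M = (236 - 0.5Q)q_M - (49q_M + (3/2)q_M²). Setting ∂π_M/∂q_M = 0: 187 - 4q_M - (1/2)(q_C) = 0.
Corvus's first-order condition: 180 - 3q_C - (1/2)(q_M) = 0.
So q_M = (187 - (1/2)q_C)/4 and q_C = (180 - (1/2)q_M)/3.
Substituting one into the other gives q_M = 1884/47 and q_C = 53.3191.
Total output Q = 93.4043, so price P = 236 - (1/2)·93.4043 = 189.2979.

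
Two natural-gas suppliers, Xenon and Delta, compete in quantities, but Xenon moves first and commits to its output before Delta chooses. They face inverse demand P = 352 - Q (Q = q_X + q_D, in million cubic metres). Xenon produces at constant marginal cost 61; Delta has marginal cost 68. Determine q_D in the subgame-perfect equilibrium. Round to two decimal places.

67.50

The follower Delta best-responds to any q_X: π_D = (352 - Q)q_D - 68q_D.
Setting the follower's marginal profit to zero, 284 - q_X - 2q_D = 0, i.e. q_D = (284 - q_X)/2.
Xenon substitutes q_D(q_X) into its own profit: π_X = q_X(352 - q_X - (284 - q_X)/2) - 61q_X = (210 - (1/2)q_X)q_X - 61q_X.
Maximising: ∂π_X/∂q_X = 149 - q_X = 0, giving q_X = 149.
Then q_D = (284 - 149)/2 = 135/2.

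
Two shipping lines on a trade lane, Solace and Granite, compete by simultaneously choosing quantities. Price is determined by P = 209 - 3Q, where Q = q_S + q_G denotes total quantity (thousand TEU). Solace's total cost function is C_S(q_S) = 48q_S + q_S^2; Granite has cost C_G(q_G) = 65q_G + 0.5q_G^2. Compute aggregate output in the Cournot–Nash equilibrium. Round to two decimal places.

29.02

Solace's profit: π_S = (209 - 3Q)q_S - (48q_S + q_S²). Setting ∂π_S/∂q_S = 0: 161 - 8q_S - 3(q_G) = 0.
Granite's first-order condition: 144 - 7q_G - 3(q_S) = 0.
So q_S = (161 - 3q_G)/8 and q_G = (144 - 3q_S)/7.
Solving the pair: q_S = 695/47, q_G = 669/47.
Total output Q = 695/47 + 669/47 = 1364/47.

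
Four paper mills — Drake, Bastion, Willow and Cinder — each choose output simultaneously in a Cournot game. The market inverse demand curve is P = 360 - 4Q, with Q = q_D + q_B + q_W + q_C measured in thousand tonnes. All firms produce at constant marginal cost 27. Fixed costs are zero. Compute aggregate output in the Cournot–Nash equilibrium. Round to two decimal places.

66.60

Each firm earns π_i = (360 - 4Q)q_i - 27q_i.
First-order condition (treating rivals' output as given): 333 - 8q_i - 4·Σ_{j≠i} q_j = 0.
By symmetry each firm produces the same amount; substituting Σ_{j≠i} q_j = 3q_i yields q_i = 333/20.
Total output Q = 333/20 + 333/20 + 333/20 + 333/20 = 333/5.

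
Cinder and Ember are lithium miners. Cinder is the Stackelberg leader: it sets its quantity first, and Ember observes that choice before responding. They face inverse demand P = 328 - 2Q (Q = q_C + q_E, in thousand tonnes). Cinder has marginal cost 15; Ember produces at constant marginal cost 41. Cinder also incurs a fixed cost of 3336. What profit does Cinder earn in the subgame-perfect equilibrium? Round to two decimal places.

Solve by backward induction. Given q_C, the follower Ember maximises π_E = (328 - 2q_C - 2q_E)q_E - 41q_E.
Follower FOC: 287 - 2q_C - 4q_E = 0, so q_E(q_C) = (287 - 2q_C)/4.
Cinder substitutes q_E(q_C) into its own profit: π_C = q_C(328 - 2q_C - (287 - 2q_C)/2) - 15q_C = (369/2 - q_C)q_C - 15q_C.
Leader FOC: 339/2 - 2q_C = 0, so q_C = 339/4.
Then q_E = (287 - 2·(339/4))/4 = 235/8.
Price P = 328 - 2·(913/8) = 399/4.
Cinder's profit: (399/4 - 15)·(339/4) - 3336 = 3846.5625.

3846.56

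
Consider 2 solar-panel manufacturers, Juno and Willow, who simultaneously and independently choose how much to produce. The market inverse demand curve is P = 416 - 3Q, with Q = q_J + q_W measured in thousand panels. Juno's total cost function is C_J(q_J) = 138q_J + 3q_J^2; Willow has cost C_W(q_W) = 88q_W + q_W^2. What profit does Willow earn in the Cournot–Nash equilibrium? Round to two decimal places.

5085.17

Juno's profit: π_J = (416 - 3Q)q_J - (138q_J + 3q_J²). Setting ∂π_J/∂q_J = 0: 278 - 12q_J - 3(q_W) = 0.
Willow's first-order condition: 328 - 8q_W - 3(q_J) = 0.
Rearranging gives the reaction functions q_J = (278 - 3q_W)/12 and q_W = (328 - 3q_J)/8.
Substituting one into the other gives q_J = 1240/87 and q_W = 1034/29.
Price P = 416 - 3·49.9080 = 266.2759.
Willow's profit: 266.2759·(1034/29) - 88·(1034/29) - (1034/29)² = 5085.1653.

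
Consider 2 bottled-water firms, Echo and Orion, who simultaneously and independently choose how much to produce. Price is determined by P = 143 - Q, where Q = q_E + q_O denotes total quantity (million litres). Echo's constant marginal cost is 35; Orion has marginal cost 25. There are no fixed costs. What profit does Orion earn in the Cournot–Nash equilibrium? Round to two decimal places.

1820.44

Echo's profit: π_E = (143 - Q)q_E - (35q_E). Setting ∂π_E/∂q_E = 0: 108 - 2q_E - (q_O) = 0.
Orion's first-order condition: 118 - 2q_O - (q_E) = 0.
Rearranging gives the reaction functions q_E = (108 - q_O)/2 and q_O = (118 - q_E)/2.
Solving the pair: q_E = 98/3, q_O = 128/3.
Price P = 143 - 226/3 = 203/3.
Orion's profit: (203/3 - 25)·(128/3) = 1820.4444.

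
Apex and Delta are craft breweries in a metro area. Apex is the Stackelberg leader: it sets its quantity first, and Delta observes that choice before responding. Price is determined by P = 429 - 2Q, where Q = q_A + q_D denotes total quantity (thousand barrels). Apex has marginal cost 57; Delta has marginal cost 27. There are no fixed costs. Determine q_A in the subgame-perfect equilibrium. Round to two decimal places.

85.50

The follower Delta best-responds to any q_A: π_D = (429 - 2Q)q_D - 27q_D.
Setting the follower's marginal profit to zero, 402 - 2q_A - 4q_D = 0, i.e. q_D = (402 - 2q_A)/4.
Apex substitutes q_D(q_A) into its own profit: π_A = q_A(429 - 2q_A - (402 - 2q_A)/2) - 57q_A = (228 - q_A)q_A - 57q_A.
Maximising: ∂π_A/∂q_A = 171 - 2q_A = 0, giving q_A = 171/2.
Then q_D = (402 - 2·(171/2))/4 = 231/4.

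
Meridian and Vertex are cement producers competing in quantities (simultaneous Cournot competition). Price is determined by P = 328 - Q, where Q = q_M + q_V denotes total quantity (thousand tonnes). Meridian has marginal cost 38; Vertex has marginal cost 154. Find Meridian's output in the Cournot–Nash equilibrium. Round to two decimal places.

135.33

Meridian's profit: π_M = (328 - Q)q_M - (38q_M). Setting ∂π_M/∂q_M = 0: 290 - 2q_M - (q_V) = 0.
Vertex's profit: π_V = (328 - Q)q_V - (154q_V). Setting ∂π_V/∂q_V = 0: 174 - 2q_V - (q_M) = 0.
Rearranging gives the reaction functions q_M = (290 - q_V)/2 and q_V = (174 - q_M)/2.
Solving the pair: q_M = 406/3, q_V = 58/3.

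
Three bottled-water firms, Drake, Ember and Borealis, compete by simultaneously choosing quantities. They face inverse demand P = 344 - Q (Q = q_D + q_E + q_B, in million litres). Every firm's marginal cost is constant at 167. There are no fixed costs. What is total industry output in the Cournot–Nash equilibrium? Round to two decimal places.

132.75

A representative firm's profit is π_i = q_i(344 - Q) - 167q_i.
First-order condition (treating rivals' output as given): 177 - 2q_i - Σ_{j≠i} q_j = 0.
With identical firms every q_j equals q_i, so Σ_{j≠i} q_j = 2q_i and 177 = 4q_i, giving q_i = 177/4.
Total output Q = 177/4 + 177/4 + 177/4 = 531/4.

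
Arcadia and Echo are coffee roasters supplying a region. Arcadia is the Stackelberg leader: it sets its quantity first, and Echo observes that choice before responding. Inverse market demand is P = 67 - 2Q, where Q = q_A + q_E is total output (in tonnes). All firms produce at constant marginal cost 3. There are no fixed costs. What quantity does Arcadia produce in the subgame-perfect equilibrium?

The follower Echo best-responds to any q_A: π_E = (67 - 2Q)q_E - 3q_E.
Follower FOC: 64 - 2q_A - 4q_E = 0, so q_E(q_A) = (64 - 2q_A)/4.
The leader anticipates this reaction. Substituting into P = 67 - 2Q gives P = 35 - q_A, so π_A = (35 - q_A)q_A - 3q_A.
Leader FOC: 32 - 2q_A = 0, so q_A = 16.
Then q_E = (64 - 2·16)/4 = 8.

16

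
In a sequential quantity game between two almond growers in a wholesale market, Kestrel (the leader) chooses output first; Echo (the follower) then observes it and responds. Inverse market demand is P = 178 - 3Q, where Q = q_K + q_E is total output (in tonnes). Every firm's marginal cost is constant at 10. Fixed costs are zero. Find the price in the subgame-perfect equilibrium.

The follower Echo best-responds to any q_K: π_E = (178 - 3Q)q_E - 10q_E.
∂π_E/∂q_E = 168 - 3q_K - 6q_E = 0 gives the reaction function q_E = (168 - 3q_K)/6.
The leader anticipates this reaction. Substituting into P = 178 - 3Q gives P = 94 - (3/2)q_K, so π_K = (94 - (3/2)q_K)q_K - 10q_K.
Leader FOC: 84 - 3q_K = 0, so q_K = 28.
Then q_E = (168 - 3·28)/6 = 14.
Total output Q = 42, so price P = 178 - 3·42 = 52.

52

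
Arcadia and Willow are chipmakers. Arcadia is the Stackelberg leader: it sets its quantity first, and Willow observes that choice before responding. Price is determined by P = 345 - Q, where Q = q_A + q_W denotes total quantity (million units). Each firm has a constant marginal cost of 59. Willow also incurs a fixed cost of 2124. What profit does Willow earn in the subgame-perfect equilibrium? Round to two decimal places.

The follower Willow best-responds to any q_A: π_W = (345 - Q)q_W - 59q_W.
∂π_W/∂q_W = 286 - q_A - 2q_W = 0 gives the reaction function q_W = (286 - q_A)/2.
The leader anticipates this reaction. Substituting into P = 345 - Q gives P = 202 - (1/2)q_A, so π_A = (202 - (1/2)q_A)q_A - 59q_A.
The leader's first-order condition 143 - q_A = 0 yields q_A = 143.
Then q_W = (286 - 143)/2 = 143/2.
Price P = 345 - 429/2 = 261/2.
Willow's profit: (261/2 - 59)·(143/2) - 2124 = 2988.2500.

2988.25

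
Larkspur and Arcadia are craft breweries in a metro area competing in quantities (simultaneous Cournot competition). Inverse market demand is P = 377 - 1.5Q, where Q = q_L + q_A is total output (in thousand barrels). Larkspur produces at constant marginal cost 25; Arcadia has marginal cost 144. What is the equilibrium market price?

182

Larkspur's profit: π_L = (377 - 1.5Q)q_L - (25q_L). Setting ∂π_L/∂q_L = 0: 352 - 3q_L - (3/2)(q_A) = 0.
Arcadia's profit: π_A = (377 - 1.5Q)q_A - (144q_A). Setting ∂π_A/∂q_A = 0: 233 - 3q_A - (3/2)(q_L) = 0.
So q_L = (352 - (3/2)q_A)/3 and q_A = (233 - (3/2)q_L)/3.
Solving the pair: q_L = 314/3, q_A = 76/3.
Total output Q = 130, so price P = 377 - (3/2)·130 = 182.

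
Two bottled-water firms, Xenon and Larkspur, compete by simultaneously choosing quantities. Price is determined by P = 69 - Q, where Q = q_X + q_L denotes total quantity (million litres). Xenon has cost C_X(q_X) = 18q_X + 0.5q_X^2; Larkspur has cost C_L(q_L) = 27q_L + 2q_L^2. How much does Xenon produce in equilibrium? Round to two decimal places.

Xenon's profit: π_X = (69 - Q)q_X - (18q_X + (1/2)q_X²). Setting ∂π_X/∂q_X = 0: 51 - 3q_X - (q_L) = 0.
Larkspur's profit: π_L = (69 - Q)q_L - (27q_L + 2q_L²). Setting ∂π_L/∂q_L = 0: 42 - 6q_L - (q_X) = 0.
Rearranging gives the reaction functions q_X = (51 - q_L)/3 and q_L = (42 - q_X)/6.
Solving the pair: q_X = 264/17, q_L = 75/17.

15.53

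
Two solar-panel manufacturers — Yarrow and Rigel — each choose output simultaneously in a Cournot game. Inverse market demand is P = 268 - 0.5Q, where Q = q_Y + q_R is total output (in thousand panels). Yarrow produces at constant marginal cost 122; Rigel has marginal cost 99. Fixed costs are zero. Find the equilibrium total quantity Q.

Yarrow's profit: π_Y = (268 - 0.5Q)q_Y - (122q_Y). Setting ∂π_Y/∂q_Y = 0: 146 - q_Y - (1/2)(q_R) = 0.
Rigel's profit: π_R = (268 - 0.5Q)q_R - (99q_R). Setting ∂π_R/∂q_R = 0: 169 - q_R - (1/2)(q_Y) = 0.
Best responses: q_Y = (146 - (1/2)q_R), q_R = (169 - (1/2)q_Y).
Substituting one into the other gives q_Y = 82 and q_R = 128.
Total output Q = 82 + 128 = 210.

210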